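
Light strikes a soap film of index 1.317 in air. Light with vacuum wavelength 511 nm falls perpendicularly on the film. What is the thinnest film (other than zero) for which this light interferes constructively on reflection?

97.0 nm

At the upper boundary (n = 1.0 to n = 1.317) the reflected ray undergoes a half-wave phase shift.
Bottom surface (1.317 → 1.0): reflection off a lower-index medium gives no phase shift.
Exactly one π shift → a net half-wave offset.
With one net inversion, constructive interference in reflection requires 2 n t = (m + ½) λ.
Minimum at m = 0: t = λ / (4 n) = 511 / (4 × 1.317) = 97.0 nm.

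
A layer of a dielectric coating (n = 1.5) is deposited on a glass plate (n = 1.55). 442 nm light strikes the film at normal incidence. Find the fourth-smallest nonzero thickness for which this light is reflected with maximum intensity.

589 nm

Ray reflecting at the top interface goes from n = 1.0 toward n = 1.5: a half-wave phase shift.
Ray reflecting at the bottom interface goes from n = 1.5 toward n = 1.55: a half-wave phase shift.
The two reflections carry the same phase change, so no net offset.
With no net inversion, constructive interference in reflection requires 2 n t = m λ.
The fourth-smallest nonzero thickness corresponds to m = 4: t = m λ / (2 n) = 4.00 × 442 / (2 × 1.5) = 589 nm.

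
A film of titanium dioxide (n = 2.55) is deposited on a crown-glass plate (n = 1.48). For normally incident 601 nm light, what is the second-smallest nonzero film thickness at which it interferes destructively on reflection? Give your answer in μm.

At the upper boundary (n = 1.0 to n = 2.55) the reflected ray undergoes a half-wave phase shift.
At the lower boundary (n = 2.55 to n = 1.48) the reflected ray undergoes no phase shift.
Exactly one π shift → a net half-wave offset.
For minimum reflection here: 2 n t = m λ.
The second-smallest nonzero thickness corresponds to m = 2: t = m λ / (2 n) = 2.00 × 601 / (2 × 2.55) = 236 nm.

0.236 μm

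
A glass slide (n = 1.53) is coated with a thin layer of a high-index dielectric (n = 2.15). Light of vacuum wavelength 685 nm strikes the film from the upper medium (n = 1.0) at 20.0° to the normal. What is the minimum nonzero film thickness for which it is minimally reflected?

161 nm

At the upper boundary (n = 1.0 to n = 2.15) the reflected ray undergoes a half-wave phase shift.
At the lower boundary (n = 2.15 to n = 1.53) the reflected ray undergoes no phase shift.
Net: one phase inversion between the two reflected rays.
For dark reflection here: 2 n t cos θ_r = m λ.
Snell's law: 1.0 sin 20.0° = 2.15 sin θ_r → sin θ_r = 0.159, cos θ_r = 0.987.
Minimum nonzero at m = 1: t = λ / (2 n cos θ_r) = 685 / (2 × 2.15 × 0.987) = 161 nm.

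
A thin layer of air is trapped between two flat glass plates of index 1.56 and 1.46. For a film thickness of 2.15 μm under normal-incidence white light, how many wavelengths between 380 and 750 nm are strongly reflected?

5

Ray reflecting at the top interface goes from n = 1.56 toward n = 1.0: no phase shift.
At the lower boundary (n = 1.0 to n = 1.46) the reflected ray undergoes a half-wave phase shift.
Net: one phase inversion between the two reflected rays.
For bright reflection here: 2 n t = (m + ½) λ.
λ = 2 n t / (m + ½) = 4300 / (m + ½) nm.
m=5: 782 nm (IR); m=6: 662 nm (visible); m=7: 573 nm (visible); m=8: 506 nm (visible); m=9: 453 nm (visible); m=10: 410 nm (visible); m=11: 374 nm (UV).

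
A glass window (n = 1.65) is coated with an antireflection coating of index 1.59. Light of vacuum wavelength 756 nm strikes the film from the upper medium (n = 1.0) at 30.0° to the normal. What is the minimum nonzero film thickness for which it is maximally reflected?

Ray reflecting at the top interface goes from n = 1.0 toward n = 1.59: a half-wave phase shift.
At the lower boundary (n = 1.59 to n = 1.65) the reflected ray undergoes a half-wave phase shift.
Zero or two π shifts → no net half-wave offset.
For maximum reflection here: 2 n t cos θ_r = m λ.
Snell's law: 1.0 sin 30.0° = 1.59 sin θ_r → sin θ_r = 0.314, cos θ_r = 0.949.
Minimum nonzero at m = 1: t = λ / (2 n cos θ_r) = 756 / (2 × 1.59 × 0.949) = 250 nm.

250 nm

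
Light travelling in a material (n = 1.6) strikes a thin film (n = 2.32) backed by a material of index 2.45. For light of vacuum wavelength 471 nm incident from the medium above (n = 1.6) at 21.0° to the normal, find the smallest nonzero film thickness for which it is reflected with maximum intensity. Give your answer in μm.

0.105 μm

Top surface (1.6 → 2.32): reflection off a higher-index medium gives a half-wave phase shift.
At the lower boundary (n = 2.32 to n = 2.45) the reflected ray undergoes a half-wave phase shift.
The two reflections carry the same phase change, so no net offset.
With no net inversion, constructive interference in reflection requires 2 n t cos θ_r = m λ.
Snell's law: 1.6 sin 21.0° = 2.32 sin θ_r → sin θ_r = 0.247, cos θ_r = 0.969.
Minimum nonzero at m = 1: t = λ / (2 n cos θ_r) = 471 / (2 × 2.32 × 0.969) = 105 nm.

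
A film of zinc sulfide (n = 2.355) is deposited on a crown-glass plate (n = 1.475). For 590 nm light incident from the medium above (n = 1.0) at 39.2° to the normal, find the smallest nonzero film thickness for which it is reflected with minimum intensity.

130 nm

Ray reflecting at the top interface goes from n = 1.0 toward n = 2.355: a half-wave phase shift.
Bottom surface (2.355 → 1.475): reflection off a lower-index medium gives no phase shift.
The two reflections differ by half a wavelength.
With one net inversion, destructive interference in reflection requires 2 n t cos θ_r = m λ.
Snell's law: 1.0 sin 39.2° = 2.355 sin θ_r → sin θ_r = 0.268, cos θ_r = 0.963.
Minimum nonzero at m = 1: t = λ / (2 n cos θ_r) = 590 / (2 × 2.355 × 0.963) = 130 nm.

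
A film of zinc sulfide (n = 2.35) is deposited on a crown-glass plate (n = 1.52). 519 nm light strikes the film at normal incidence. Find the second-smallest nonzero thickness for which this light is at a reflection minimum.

221 nm

Top surface (1.0 → 2.35): reflection off a higher-index medium gives a half-wave phase shift.
Ray reflecting at the bottom interface goes from n = 2.35 toward n = 1.52: no phase shift.
The two reflections differ by half a wavelength.
So the condition for destructive reflection is 2 n t = m λ.
The second-smallest nonzero thickness corresponds to m = 2: t = m λ / (2 n) = 2.00 × 519 / (2 × 2.35) = 221 nm.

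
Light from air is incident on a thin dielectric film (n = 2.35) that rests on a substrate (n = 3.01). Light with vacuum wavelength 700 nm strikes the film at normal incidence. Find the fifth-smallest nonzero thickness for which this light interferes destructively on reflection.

Ray reflecting at the top interface goes from n = 1.0 toward n = 2.35: a half-wave phase shift.
Ray reflecting at the bottom interface goes from n = 2.35 toward n = 3.01: a half-wave phase shift.
The two reflections carry the same phase change, so no net offset.
With no net inversion, destructive interference in reflection requires 2 n t = (m + ½) λ.
The fifth-smallest nonzero thickness corresponds to m = 4: t = (m + ½) λ / (2 n) = 4.50 × 700 / (2 × 2.35) = 670 nm.

670 nm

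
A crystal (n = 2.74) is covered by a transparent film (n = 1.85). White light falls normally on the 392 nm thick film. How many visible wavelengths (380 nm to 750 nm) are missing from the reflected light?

Ray reflecting at the top interface goes from n = 1.0 toward n = 1.85: a half-wave phase shift.
Bottom surface (1.85 → 2.74): reflection off a higher-index medium gives a half-wave phase shift.
Zero or two π shifts → no net half-wave offset.
With no net inversion, destructive interference in reflection requires 2 n t = (m + ½) λ.
λ = 2 n t / (m + ½) = 1450 / (m + ½) nm.
m=1: 967 nm (IR); m=2: 580 nm (visible); m=3: 414 nm (visible); m=4: 322 nm (UV).

2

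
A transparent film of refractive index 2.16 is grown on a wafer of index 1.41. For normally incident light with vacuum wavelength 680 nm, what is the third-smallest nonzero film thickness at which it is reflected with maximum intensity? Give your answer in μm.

0.394 μm

At the upper boundary (n = 1.0 to n = 2.16) the reflected ray undergoes a half-wave phase shift.
Ray reflecting at the bottom interface goes from n = 2.16 toward n = 1.41: no phase shift.
Exactly one π shift → a net half-wave offset.
So the condition for constructive reflection is 2 n t = (m + ½) λ.
The third-smallest nonzero thickness corresponds to m = 2: t = (m + ½) λ / (2 n) = 2.50 × 680 / (2 × 2.16) = 394 nm.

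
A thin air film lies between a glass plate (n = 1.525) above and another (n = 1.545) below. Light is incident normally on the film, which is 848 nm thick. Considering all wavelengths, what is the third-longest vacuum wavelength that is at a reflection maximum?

678 nm

Ray reflecting at the top interface goes from n = 1.525 toward n = 1.0: no phase shift.
Ray reflecting at the bottom interface goes from n = 1.0 toward n = 1.545: a half-wave phase shift.
Exactly one π shift → a net half-wave offset.
For strong reflection here: 2 n t = (m + ½) λ.
λ = 2 n t / (m + ½). The third-longest wavelength is m = 2: λ = 2 × 1.0 × 848 / 2.50 = 678 nm.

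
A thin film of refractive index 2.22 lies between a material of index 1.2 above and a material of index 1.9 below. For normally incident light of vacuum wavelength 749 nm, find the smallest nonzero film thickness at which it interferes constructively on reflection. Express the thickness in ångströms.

843 Å

At the upper boundary (n = 1.2 to n = 2.22) the reflected ray undergoes a half-wave phase shift.
At the lower boundary (n = 2.22 to n = 1.9) the reflected ray undergoes no phase shift.
Exactly one π shift → a net half-wave offset.
For bright reflection here: 2 n t = (m + ½) λ.
Minimum at m = 0: t = λ / (4 n) = 749 / (4 × 2.22) = 84.3 nm.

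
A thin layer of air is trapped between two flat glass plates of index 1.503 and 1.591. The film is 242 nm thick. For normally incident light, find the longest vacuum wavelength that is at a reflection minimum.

484 nm

At the upper boundary (n = 1.503 to n = 1.0) the reflected ray undergoes no phase shift.
Bottom surface (1.0 → 1.591): reflection off a higher-index medium gives a half-wave phase shift.
The two reflections differ by half a wavelength.
So the condition for destructive reflection is 2 n t = m λ.
λ = 2 n t / m. The longest wavelength is m = 1: λ = 2 × 1.0 × 242 / 1.00 = 484 nm.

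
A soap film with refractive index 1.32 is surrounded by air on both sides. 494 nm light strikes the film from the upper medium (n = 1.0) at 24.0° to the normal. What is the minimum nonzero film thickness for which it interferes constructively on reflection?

At the upper boundary (n = 1.0 to n = 1.32) the reflected ray undergoes a half-wave phase shift.
Ray reflecting at the bottom interface goes from n = 1.32 toward n = 1.0: no phase shift.
The two reflections differ by half a wavelength.
For maximum reflection here: 2 n t cos θ_r = (m + ½) λ.
Snell's law: 1.0 sin 24.0° = 1.32 sin θ_r → sin θ_r = 0.308, cos θ_r = 0.951.
Minimum at m = 0: t = λ / (4 n cos θ_r) = 494 / (4 × 1.32 × 0.951) = 98.3 nm.

98.3 nm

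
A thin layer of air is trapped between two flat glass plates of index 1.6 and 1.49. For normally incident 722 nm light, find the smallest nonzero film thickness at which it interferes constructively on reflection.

Ray reflecting at the top interface goes from n = 1.6 toward n = 1.0: no phase shift.
Ray reflecting at the bottom interface goes from n = 1.0 toward n = 1.49: a half-wave phase shift.
Exactly one π shift → a net half-wave offset.
For bright reflection here: 2 n t = (m + ½) λ.
Minimum at m = 0: t = λ / (4 n) = 722 / (4 × 1.0) = 181 nm.

181 nm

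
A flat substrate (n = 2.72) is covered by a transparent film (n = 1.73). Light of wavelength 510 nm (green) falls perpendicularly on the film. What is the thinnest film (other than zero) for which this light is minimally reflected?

73.7 nm

At the upper boundary (n = 1.0 to n = 1.73) the reflected ray undergoes a half-wave phase shift.
Bottom surface (1.73 → 2.72): reflection off a higher-index medium gives a half-wave phase shift.
The two reflections carry the same phase change, so no net offset.
So the condition for destructive reflection is 2 n t = (m + ½) λ.
Minimum at m = 0: t = λ / (4 n) = 510 / (4 × 1.73) = 73.7 nm.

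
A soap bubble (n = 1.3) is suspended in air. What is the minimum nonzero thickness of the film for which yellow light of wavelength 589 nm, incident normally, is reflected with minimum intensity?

Ray reflecting at the top interface goes from n = 1.0 toward n = 1.3: a half-wave phase shift.
Bottom surface (1.3 → 1.0): reflection off a lower-index medium gives no phase shift.
The two reflections differ by half a wavelength.
For minimum reflection here: 2 n t = m λ.
Minimum nonzero at m = 1: t = λ / (2 n) = 589 / (2 × 1.3) = 227 nm.

227 nm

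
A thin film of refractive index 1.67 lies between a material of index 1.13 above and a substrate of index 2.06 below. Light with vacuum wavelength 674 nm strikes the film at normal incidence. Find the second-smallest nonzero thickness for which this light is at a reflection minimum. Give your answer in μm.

0.303 μm

At the upper boundary (n = 1.13 to n = 1.67) the reflected ray undergoes a half-wave phase shift.
At the lower boundary (n = 1.67 to n = 2.06) the reflected ray undergoes a half-wave phase shift.
Net: no relative phase inversion (both shifts match).
So the condition for destructive reflection is 2 n t = (m + ½) λ.
The second-smallest nonzero thickness corresponds to m = 1: t = (m + ½) λ / (2 n) = 1.50 × 674 / (2 × 1.67) = 303 nm.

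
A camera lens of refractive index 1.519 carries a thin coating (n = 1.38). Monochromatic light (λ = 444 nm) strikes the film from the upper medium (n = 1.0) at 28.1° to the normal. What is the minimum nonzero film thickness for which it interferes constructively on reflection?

Ray reflecting at the top interface goes from n = 1.0 toward n = 1.38: a half-wave phase shift.
Bottom surface (1.38 → 1.519): reflection off a higher-index medium gives a half-wave phase shift.
Net: no relative phase inversion (both shifts match).
So the condition for constructive reflection is 2 n t cos θ_r = m λ.
Snell's law: 1.0 sin 28.1° = 1.38 sin θ_r → sin θ_r = 0.341, cos θ_r = 0.940.
Minimum nonzero at m = 1: t = λ / (2 n cos θ_r) = 444 / (2 × 1.38 × 0.940) = 171 nm.

171 nm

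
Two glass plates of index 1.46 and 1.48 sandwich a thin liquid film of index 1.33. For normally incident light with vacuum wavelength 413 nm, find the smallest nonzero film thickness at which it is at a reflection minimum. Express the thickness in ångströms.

1553 Å

At the upper boundary (n = 1.46 to n = 1.33) the reflected ray undergoes no phase shift.
Bottom surface (1.33 → 1.48): reflection off a higher-index medium gives a half-wave phase shift.
The two reflections differ by half a wavelength.
For weak reflection here: 2 n t = m λ.
Minimum nonzero at m = 1: t = λ / (2 n) = 413 / (2 × 1.33) = 155 nm.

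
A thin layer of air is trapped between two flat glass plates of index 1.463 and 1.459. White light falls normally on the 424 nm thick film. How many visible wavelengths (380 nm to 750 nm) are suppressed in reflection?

1

Top surface (1.463 → 1.0): reflection off a lower-index medium gives no phase shift.
Ray reflecting at the bottom interface goes from n = 1.0 toward n = 1.459: a half-wave phase shift.
Net: one phase inversion between the two reflected rays.
So the condition for destructive reflection is 2 n t = m λ.
λ = 2 n t / m = 848 / m nm.
m=1: 848 nm (IR); m=2: 424 nm (visible); m=3: 283 nm (UV).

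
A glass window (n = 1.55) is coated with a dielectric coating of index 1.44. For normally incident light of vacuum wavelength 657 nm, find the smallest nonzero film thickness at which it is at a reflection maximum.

228 nm

Top surface (1.0 → 1.44): reflection off a higher-index medium gives a half-wave phase shift.
At the lower boundary (n = 1.44 to n = 1.55) the reflected ray undergoes a half-wave phase shift.
The two reflections carry the same phase change, so no net offset.
So the condition for constructive reflection is 2 n t = m λ.
Minimum nonzero at m = 1: t = λ / (2 n) = 657 / (2 × 1.44) = 228 nm.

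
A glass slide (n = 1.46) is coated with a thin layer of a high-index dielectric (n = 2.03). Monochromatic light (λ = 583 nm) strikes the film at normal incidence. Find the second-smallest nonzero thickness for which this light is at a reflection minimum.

Ray reflecting at the top interface goes from n = 1.0 toward n = 2.03: a half-wave phase shift.
At the lower boundary (n = 2.03 to n = 1.46) the reflected ray undergoes no phase shift.
The two reflections differ by half a wavelength.
For minimum reflection here: 2 n t = m λ.
The second-smallest nonzero thickness corresponds to m = 2: t = m λ / (2 n) = 2.00 × 583 / (2 × 2.03) = 287 nm.

287 nm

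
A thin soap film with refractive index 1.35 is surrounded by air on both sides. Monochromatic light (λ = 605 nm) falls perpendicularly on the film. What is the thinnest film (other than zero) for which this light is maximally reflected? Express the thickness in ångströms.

At the upper boundary (n = 1.0 to n = 1.35) the reflected ray undergoes a half-wave phase shift.
Bottom surface (1.35 → 1.0): reflection off a lower-index medium gives no phase shift.
The two reflections differ by half a wavelength.
For strong reflection here: 2 n t = (m + ½) λ.
Minimum at m = 0: t = λ / (4 n) = 605 / (4 × 1.35) = 112 nm.

1120 Å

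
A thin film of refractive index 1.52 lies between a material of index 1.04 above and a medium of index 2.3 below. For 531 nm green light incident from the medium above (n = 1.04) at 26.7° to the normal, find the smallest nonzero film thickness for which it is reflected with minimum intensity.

91.8 nm

Top surface (1.04 → 1.52): reflection off a higher-index medium gives a half-wave phase shift.
Ray reflecting at the bottom interface goes from n = 1.52 toward n = 2.3: a half-wave phase shift.
The two reflections carry the same phase change, so no net offset.
So the condition for destructive reflection is 2 n t cos θ_r = (m + ½) λ.
Snell's law: 1.04 sin 26.7° = 1.52 sin θ_r → sin θ_r = 0.307, cos θ_r = 0.952.
Minimum at m = 0: t = λ / (4 n cos θ_r) = 531 / (4 × 1.52 × 0.952) = 91.8 nm.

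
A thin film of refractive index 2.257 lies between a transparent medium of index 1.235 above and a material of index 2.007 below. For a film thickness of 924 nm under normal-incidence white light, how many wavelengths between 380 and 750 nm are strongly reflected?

Top surface (1.235 → 2.257): reflection off a higher-index medium gives a half-wave phase shift.
Ray reflecting at the bottom interface goes from n = 2.257 toward n = 2.007: no phase shift.
The two reflections differ by half a wavelength.
So the condition for constructive reflection is 2 n t = (m + ½) λ.
λ = 2 n t / (m + ½) = 4171 / (m + ½) nm.
m=5: 758 nm (IR); m=6: 642 nm (visible); m=7: 556 nm (visible); m=8: 491 nm (visible); m=9: 439 nm (visible); m=10: 397 nm (visible); m=11: 363 nm (UV).

5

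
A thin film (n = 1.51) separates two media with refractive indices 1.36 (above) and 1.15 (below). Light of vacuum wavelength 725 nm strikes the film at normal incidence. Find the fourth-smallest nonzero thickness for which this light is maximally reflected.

Top surface (1.36 → 1.51): reflection off a higher-index medium gives a half-wave phase shift.
At the lower boundary (n = 1.51 to n = 1.15) the reflected ray undergoes no phase shift.
The two reflections differ by half a wavelength.
For maximum reflection here: 2 n t = (m + ½) λ.
The fourth-smallest nonzero thickness corresponds to m = 3: t = (m + ½) λ / (2 n) = 3.50 × 725 / (2 × 1.51) = 840 nm.

840 nm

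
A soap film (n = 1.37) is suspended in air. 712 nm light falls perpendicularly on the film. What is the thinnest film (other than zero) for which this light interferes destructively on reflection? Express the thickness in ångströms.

Top surface (1.0 → 1.37): reflection off a higher-index medium gives a half-wave phase shift.
Bottom surface (1.37 → 1.0): reflection off a lower-index medium gives no phase shift.
The two reflections differ by half a wavelength.
For minimum reflection here: 2 n t = m λ.
Minimum nonzero at m = 1: t = λ / (2 n) = 712 / (2 × 1.37) = 260 nm.

2599 Å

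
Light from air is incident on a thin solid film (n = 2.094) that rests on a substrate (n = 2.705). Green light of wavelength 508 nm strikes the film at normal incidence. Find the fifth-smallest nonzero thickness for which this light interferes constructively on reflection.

606 nm

Ray reflecting at the top interface goes from n = 1.0 toward n = 2.094: a half-wave phase shift.
Ray reflecting at the bottom interface goes from n = 2.094 toward n = 2.705: a half-wave phase shift.
The two reflections carry the same phase change, so no net offset.
So the condition for constructive reflection is 2 n t = m λ.
The fifth-smallest nonzero thickness corresponds to m = 5: t = m λ / (2 n) = 5.00 × 508 / (2 × 2.094) = 606 nm.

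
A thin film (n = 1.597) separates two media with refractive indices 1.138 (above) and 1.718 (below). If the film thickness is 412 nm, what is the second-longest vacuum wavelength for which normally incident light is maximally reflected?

658 nm

Top surface (1.138 → 1.597): reflection off a higher-index medium gives a half-wave phase shift.
At the lower boundary (n = 1.597 to n = 1.718) the reflected ray undergoes a half-wave phase shift.
Zero or two π shifts → no net half-wave offset.
So the condition for constructive reflection is 2 n t = m λ.
λ = 2 n t / m. The second-longest wavelength is m = 2: λ = 2 × 1.597 × 412 / 2.00 = 658 nm.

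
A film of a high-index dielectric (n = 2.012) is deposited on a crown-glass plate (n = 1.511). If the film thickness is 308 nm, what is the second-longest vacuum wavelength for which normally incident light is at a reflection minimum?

620 nm

Top surface (1.0 → 2.012): reflection off a higher-index medium gives a half-wave phase shift.
Bottom surface (2.012 → 1.511): reflection off a lower-index medium gives no phase shift.
Exactly one π shift → a net half-wave offset.
So the condition for destructive reflection is 2 n t = m λ.
λ = 2 n t / m. The second-longest wavelength is m = 2: λ = 2 × 2.012 × 308 / 2.00 = 620 nm.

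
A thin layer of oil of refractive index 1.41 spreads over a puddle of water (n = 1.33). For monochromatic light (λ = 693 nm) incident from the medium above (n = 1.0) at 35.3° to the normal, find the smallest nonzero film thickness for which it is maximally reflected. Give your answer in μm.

Top surface (1.0 → 1.41): reflection off a higher-index medium gives a half-wave phase shift.
Bottom surface (1.41 → 1.33): reflection off a lower-index medium gives no phase shift.
The two reflections differ by half a wavelength.
So the condition for constructive reflection is 2 n t cos θ_r = (m + ½) λ.
Snell's law: 1.0 sin 35.3° = 1.41 sin θ_r → sin θ_r = 0.410, cos θ_r = 0.912.
Minimum at m = 0: t = λ / (4 n cos θ_r) = 693 / (4 × 1.41 × 0.912) = 135 nm.

0.135 μm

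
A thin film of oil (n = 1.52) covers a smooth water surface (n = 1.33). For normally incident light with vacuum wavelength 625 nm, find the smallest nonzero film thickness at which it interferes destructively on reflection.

206 nm

At the upper boundary (n = 1.0 to n = 1.52) the reflected ray undergoes a half-wave phase shift.
At the lower boundary (n = 1.52 to n = 1.33) the reflected ray undergoes no phase shift.
Exactly one π shift → a net half-wave offset.
With one net inversion, destructive interference in reflection requires 2 n t = m λ.
Minimum nonzero at m = 1: t = λ / (2 n) = 625 / (2 × 1.52) = 206 nm.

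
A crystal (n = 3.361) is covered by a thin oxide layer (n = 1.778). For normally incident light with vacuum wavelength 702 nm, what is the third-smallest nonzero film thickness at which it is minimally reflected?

494 nm

At the upper boundary (n = 1.0 to n = 1.778) the reflected ray undergoes a half-wave phase shift.
Bottom surface (1.778 → 3.361): reflection off a higher-index medium gives a half-wave phase shift.
Zero or two π shifts → no net half-wave offset.
So the condition for destructive reflection is 2 n t = (m + ½) λ.
The third-smallest nonzero thickness corresponds to m = 2: t = (m + ½) λ / (2 n) = 2.50 × 702 / (2 × 1.778) = 494 nm.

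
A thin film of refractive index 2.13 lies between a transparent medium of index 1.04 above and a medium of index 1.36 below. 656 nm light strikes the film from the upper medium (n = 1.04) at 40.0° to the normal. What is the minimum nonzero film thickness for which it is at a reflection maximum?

Ray reflecting at the top interface goes from n = 1.04 toward n = 2.13: a half-wave phase shift.
Ray reflecting at the bottom interface goes from n = 2.13 toward n = 1.36: no phase shift.
Net: one phase inversion between the two reflected rays.
For bright reflection here: 2 n t cos θ_r = (m + ½) λ.
Snell's law: 1.04 sin 40.0° = 2.13 sin θ_r → sin θ_r = 0.314, cos θ_r = 0.949.
Minimum at m = 0: t = λ / (4 n cos θ_r) = 656 / (4 × 2.13 × 0.949) = 81.1 nm.

81.1 nm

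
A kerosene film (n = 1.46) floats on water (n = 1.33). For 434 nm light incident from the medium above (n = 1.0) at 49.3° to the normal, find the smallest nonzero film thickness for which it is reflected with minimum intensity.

Top surface (1.0 → 1.46): reflection off a higher-index medium gives a half-wave phase shift.
Bottom surface (1.46 → 1.33): reflection off a lower-index medium gives no phase shift.
Exactly one π shift → a net half-wave offset.
With one net inversion, destructive interference in reflection requires 2 n t cos θ_r = m λ.
Snell's law: 1.0 sin 49.3° = 1.46 sin θ_r → sin θ_r = 0.519, cos θ_r = 0.855.
Minimum nonzero at m = 1: t = λ / (2 n cos θ_r) = 434 / (2 × 1.46 × 0.855) = 174 nm.

174 nm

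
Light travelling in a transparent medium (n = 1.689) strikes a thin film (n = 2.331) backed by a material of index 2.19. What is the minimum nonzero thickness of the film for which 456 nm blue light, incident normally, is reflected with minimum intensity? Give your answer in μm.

Ray reflecting at the top interface goes from n = 1.689 toward n = 2.331: a half-wave phase shift.
Bottom surface (2.331 → 2.19): reflection off a lower-index medium gives no phase shift.
Net: one phase inversion between the two reflected rays.
So the condition for destructive reflection is 2 n t = m λ.
Minimum nonzero at m = 1: t = λ / (2 n) = 456 / (2 × 2.331) = 97.8 nm.

0.0978 μm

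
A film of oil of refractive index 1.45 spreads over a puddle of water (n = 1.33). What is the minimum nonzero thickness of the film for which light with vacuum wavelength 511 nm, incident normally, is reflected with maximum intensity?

At the upper boundary (n = 1.0 to n = 1.45) the reflected ray undergoes a half-wave phase shift.
Ray reflecting at the bottom interface goes from n = 1.45 toward n = 1.33: no phase shift.
Exactly one π shift → a net half-wave offset.
So the condition for constructive reflection is 2 n t = (m + ½) λ.
Minimum at m = 0: t = λ / (4 n) = 511 / (4 × 1.45) = 88.1 nm.

88.1 nm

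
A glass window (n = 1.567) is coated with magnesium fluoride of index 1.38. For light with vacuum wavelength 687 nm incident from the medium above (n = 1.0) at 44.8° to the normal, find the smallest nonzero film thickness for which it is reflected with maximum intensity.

289 nm

At the upper boundary (n = 1.0 to n = 1.38) the reflected ray undergoes a half-wave phase shift.
At the lower boundary (n = 1.38 to n = 1.567) the reflected ray undergoes a half-wave phase shift.
Zero or two π shifts → no net half-wave offset.
For strong reflection here: 2 n t cos θ_r = m λ.
Snell's law: 1.0 sin 44.8° = 1.38 sin θ_r → sin θ_r = 0.511, cos θ_r = 0.860.
Minimum nonzero at m = 1: t = λ / (2 n cos θ_r) = 687 / (2 × 1.38 × 0.860) = 289 nm.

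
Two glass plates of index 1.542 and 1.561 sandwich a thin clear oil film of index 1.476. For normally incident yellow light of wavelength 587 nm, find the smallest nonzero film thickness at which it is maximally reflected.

Top surface (1.542 → 1.476): reflection off a lower-index medium gives no phase shift.
At the lower boundary (n = 1.476 to n = 1.561) the reflected ray undergoes a half-wave phase shift.
The two reflections differ by half a wavelength.
With one net inversion, constructive interference in reflection requires 2 n t = (m + ½) λ.
Minimum at m = 0: t = λ / (4 n) = 587 / (4 × 1.476) = 99.4 nm.

99.4 nm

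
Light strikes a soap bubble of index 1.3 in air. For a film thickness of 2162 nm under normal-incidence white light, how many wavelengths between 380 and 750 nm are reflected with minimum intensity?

7

At the upper boundary (n = 1.0 to n = 1.3) the reflected ray undergoes a half-wave phase shift.
At the lower boundary (n = 1.3 to n = 1.0) the reflected ray undergoes no phase shift.
Exactly one π shift → a net half-wave offset.
With one net inversion, destructive interference in reflection requires 2 n t = m λ.
λ = 2 n t / m = 5621 / m nm.
m=7: 803 nm (IR); m=8: 703 nm (visible); m=9: 625 nm (visible); m=10: 562 nm (visible); m=11: 511 nm (visible); m=12: 468 nm (visible); m=13: 432 nm (visible); m=14: 402 nm (visible); m=15: 375 nm (UV).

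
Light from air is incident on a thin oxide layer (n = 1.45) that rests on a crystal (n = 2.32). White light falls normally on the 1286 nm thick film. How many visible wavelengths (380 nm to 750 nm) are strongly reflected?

Ray reflecting at the top interface goes from n = 1.0 toward n = 1.45: a half-wave phase shift.
Ray reflecting at the bottom interface goes from n = 1.45 toward n = 2.32: a half-wave phase shift.
Net: no relative phase inversion (both shifts match).
With no net inversion, constructive interference in reflection requires 2 n t = m λ.
λ = 2 n t / m = 3729 / m nm.
m=4: 932 nm (IR); m=5: 746 nm (visible); m=6: 622 nm (visible); m=7: 533 nm (visible); m=8: 466 nm (visible); m=9: 414 nm (visible); m=10: 373 nm (UV).

5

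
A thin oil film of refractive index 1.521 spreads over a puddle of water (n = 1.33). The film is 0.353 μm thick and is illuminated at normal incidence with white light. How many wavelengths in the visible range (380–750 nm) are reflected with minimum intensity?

1

Top surface (1.0 → 1.521): reflection off a higher-index medium gives a half-wave phase shift.
Bottom surface (1.521 → 1.33): reflection off a lower-index medium gives no phase shift.
Exactly one π shift → a net half-wave offset.
So the condition for destructive reflection is 2 n t = m λ.
λ = 2 n t / m = 1074 / m nm.
m=1: 1074 nm (IR); m=2: 537 nm (visible); m=3: 358 nm (UV).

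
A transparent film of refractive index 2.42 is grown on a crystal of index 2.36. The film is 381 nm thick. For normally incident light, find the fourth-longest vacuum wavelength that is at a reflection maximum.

Ray reflecting at the top interface goes from n = 1.0 toward n = 2.42: a half-wave phase shift.
At the lower boundary (n = 2.42 to n = 2.36) the reflected ray undergoes no phase shift.
The two reflections differ by half a wavelength.
For maximum reflection here: 2 n t = (m + ½) λ.
λ = 2 n t / (m + ½). The fourth-longest wavelength is m = 3: λ = 2 × 2.42 × 381 / 3.50 = 527 nm.

527 nm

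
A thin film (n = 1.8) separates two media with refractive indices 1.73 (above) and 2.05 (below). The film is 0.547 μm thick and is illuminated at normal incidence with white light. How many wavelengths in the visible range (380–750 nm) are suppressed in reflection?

Top surface (1.73 → 1.8): reflection off a higher-index medium gives a half-wave phase shift.
Ray reflecting at the bottom interface goes from n = 1.8 toward n = 2.05: a half-wave phase shift.
Zero or two π shifts → no net half-wave offset.
For dark reflection here: 2 n t = (m + ½) λ.
λ = 2 n t / (m + ½) = 1969 / (m + ½) nm.
m=2: 788 nm (IR); m=3: 563 nm (visible); m=4: 438 nm (visible); m=5: 358 nm (UV).

2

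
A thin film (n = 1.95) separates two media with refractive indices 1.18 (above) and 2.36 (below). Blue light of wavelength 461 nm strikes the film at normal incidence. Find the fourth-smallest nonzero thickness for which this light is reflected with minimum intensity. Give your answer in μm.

Top surface (1.18 → 1.95): reflection off a higher-index medium gives a half-wave phase shift.
Ray reflecting at the bottom interface goes from n = 1.95 toward n = 2.36: a half-wave phase shift.
Net: no relative phase inversion (both shifts match).
So the condition for destructive reflection is 2 n t = (m + ½) λ.
The fourth-smallest nonzero thickness corresponds to m = 3: t = (m + ½) λ / (2 n) = 3.50 × 461 / (2 × 1.95) = 414 nm.

0.414 μm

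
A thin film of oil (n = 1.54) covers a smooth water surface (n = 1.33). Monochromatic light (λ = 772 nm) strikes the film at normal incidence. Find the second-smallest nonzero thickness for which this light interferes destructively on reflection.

501 nm

Top surface (1.0 → 1.54): reflection off a higher-index medium gives a half-wave phase shift.
Bottom surface (1.54 → 1.33): reflection off a lower-index medium gives no phase shift.
Exactly one π shift → a net half-wave offset.
So the condition for destructive reflection is 2 n t = m λ.
The second-smallest nonzero thickness corresponds to m = 2: t = m λ / (2 n) = 2.00 × 772 / (2 × 1.54) = 501 nm.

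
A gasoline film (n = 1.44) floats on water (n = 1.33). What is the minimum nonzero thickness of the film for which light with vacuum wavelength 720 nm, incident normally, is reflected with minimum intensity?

Ray reflecting at the top interface goes from n = 1.0 toward n = 1.44: a half-wave phase shift.
Bottom surface (1.44 → 1.33): reflection off a lower-index medium gives no phase shift.
Exactly one π shift → a net half-wave offset.
For minimum reflection here: 2 n t = m λ.
Minimum nonzero at m = 1: t = λ / (2 n) = 720 / (2 × 1.44) = 250 nm.

250 nm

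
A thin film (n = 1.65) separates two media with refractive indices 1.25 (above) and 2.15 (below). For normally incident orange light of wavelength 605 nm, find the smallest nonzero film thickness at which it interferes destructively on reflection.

At the upper boundary (n = 1.25 to n = 1.65) the reflected ray undergoes a half-wave phase shift.
At the lower boundary (n = 1.65 to n = 2.15) the reflected ray undergoes a half-wave phase shift.
Zero or two π shifts → no net half-wave offset.
So the condition for destructive reflection is 2 n t = (m + ½) λ.
Minimum at m = 0: t = λ / (4 n) = 605 / (4 × 1.65) = 91.7 nm.

91.7 nm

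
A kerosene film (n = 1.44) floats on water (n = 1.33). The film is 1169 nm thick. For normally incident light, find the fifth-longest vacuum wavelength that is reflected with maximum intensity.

748 nm

Ray reflecting at the top interface goes from n = 1.0 toward n = 1.44: a half-wave phase shift.
Ray reflecting at the bottom interface goes from n = 1.44 toward n = 1.33: no phase shift.
Exactly one π shift → a net half-wave offset.
For strong reflection here: 2 n t = (m + ½) λ.
λ = 2 n t / (m + ½). The fifth-longest wavelength is m = 4: λ = 2 × 1.44 × 1169 / 4.50 = 748 nm.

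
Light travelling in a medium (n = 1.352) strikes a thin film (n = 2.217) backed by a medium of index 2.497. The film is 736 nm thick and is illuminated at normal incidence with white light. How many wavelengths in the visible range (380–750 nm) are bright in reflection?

Top surface (1.352 → 2.217): reflection off a higher-index medium gives a half-wave phase shift.
Bottom surface (2.217 → 2.497): reflection off a higher-index medium gives a half-wave phase shift.
The two reflections carry the same phase change, so no net offset.
So the condition for constructive reflection is 2 n t = m λ.
λ = 2 n t / m = 3263 / m nm.
m=4: 816 nm (IR); m=5: 653 nm (visible); m=6: 544 nm (visible); m=7: 466 nm (visible); m=8: 408 nm (visible); m=9: 363 nm (UV).

4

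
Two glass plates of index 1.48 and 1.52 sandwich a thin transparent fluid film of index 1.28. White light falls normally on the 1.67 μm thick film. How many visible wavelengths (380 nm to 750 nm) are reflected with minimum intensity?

6

Ray reflecting at the top interface goes from n = 1.48 toward n = 1.28: no phase shift.
Ray reflecting at the bottom interface goes from n = 1.28 toward n = 1.52: a half-wave phase shift.
The two reflections differ by half a wavelength.
So the condition for destructive reflection is 2 n t = m λ.
λ = 2 n t / m = 4275 / m nm.
m=5: 855 nm (IR); m=6: 713 nm (visible); m=7: 611 nm (visible); m=8: 534 nm (visible); m=9: 475 nm (visible); m=10: 428 nm (visible); m=11: 389 nm (visible); m=12: 356 nm (UV).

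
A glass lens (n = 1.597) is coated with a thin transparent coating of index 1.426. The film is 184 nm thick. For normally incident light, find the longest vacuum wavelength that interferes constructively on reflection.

At the upper boundary (n = 1.0 to n = 1.426) the reflected ray undergoes a half-wave phase shift.
At the lower boundary (n = 1.426 to n = 1.597) the reflected ray undergoes a half-wave phase shift.
Net: no relative phase inversion (both shifts match).
With no net inversion, constructive interference in reflection requires 2 n t = m λ.
λ = 2 n t / m. The longest wavelength is m = 1: λ = 2 × 1.426 × 184 / 1.00 = 525 nm.

525 nm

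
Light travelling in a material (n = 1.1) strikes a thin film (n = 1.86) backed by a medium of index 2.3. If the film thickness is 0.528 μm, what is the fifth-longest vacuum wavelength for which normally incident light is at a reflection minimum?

At the upper boundary (n = 1.1 to n = 1.86) the reflected ray undergoes a half-wave phase shift.
At the lower boundary (n = 1.86 to n = 2.3) the reflected ray undergoes a half-wave phase shift.
The two reflections carry the same phase change, so no net offset.
For weak reflection here: 2 n t = (m + ½) λ.
λ = 2 n t / (m + ½). The fifth-longest wavelength is m = 4: λ = 2 × 1.86 × 528 / 4.50 = 436 nm.

436 nm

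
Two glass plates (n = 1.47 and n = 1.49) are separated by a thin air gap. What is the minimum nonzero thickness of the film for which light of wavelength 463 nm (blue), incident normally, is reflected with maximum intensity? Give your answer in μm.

0.116 μm

At the upper boundary (n = 1.47 to n = 1.0) the reflected ray undergoes no phase shift.
Ray reflecting at the bottom interface goes from n = 1.0 toward n = 1.49: a half-wave phase shift.
The two reflections differ by half a wavelength.
So the condition for constructive reflection is 2 n t = (m + ½) λ.
Minimum at m = 0: t = λ / (4 n) = 463 / (4 × 1.0) = 116 nm.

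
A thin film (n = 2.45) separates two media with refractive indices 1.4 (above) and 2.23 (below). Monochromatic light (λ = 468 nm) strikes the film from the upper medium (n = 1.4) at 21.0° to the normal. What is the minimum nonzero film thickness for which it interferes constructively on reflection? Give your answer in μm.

Ray reflecting at the top interface goes from n = 1.4 toward n = 2.45: a half-wave phase shift.
Bottom surface (2.45 → 2.23): reflection off a lower-index medium gives no phase shift.
The two reflections differ by half a wavelength.
For strong reflection here: 2 n t cos θ_r = (m + ½) λ.
Snell's law: 1.4 sin 21.0° = 2.45 sin θ_r → sin θ_r = 0.205, cos θ_r = 0.979.
Minimum at m = 0: t = λ / (4 n cos θ_r) = 468 / (4 × 2.45 × 0.979) = 48.8 nm.

0.0488 μm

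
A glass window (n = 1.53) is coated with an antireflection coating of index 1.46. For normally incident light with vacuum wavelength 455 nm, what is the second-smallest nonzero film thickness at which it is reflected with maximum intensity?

312 nm

At the upper boundary (n = 1.0 to n = 1.46) the reflected ray undergoes a half-wave phase shift.
Bottom surface (1.46 → 1.53): reflection off a higher-index medium gives a half-wave phase shift.
The two reflections carry the same phase change, so no net offset.
With no net inversion, constructive interference in reflection requires 2 n t = m λ.
The second-smallest nonzero thickness corresponds to m = 2: t = m λ / (2 n) = 2.00 × 455 / (2 × 1.46) = 312 nm.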